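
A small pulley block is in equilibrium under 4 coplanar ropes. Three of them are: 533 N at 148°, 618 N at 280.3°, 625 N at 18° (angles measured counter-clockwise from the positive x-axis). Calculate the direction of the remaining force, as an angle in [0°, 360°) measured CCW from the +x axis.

θ ≈ 152°

Sum the known components: ΣF_x = 252.9 N, ΣF_y = -132.5 N.
For equilibrium the remaining force must supply (−ΣF_x, −ΣF_y) = (-252.9, 132.5) N.
Magnitude = √((-252.9)² + (132.5)²) = 285.5 N; direction = atan2(132.5, -252.9) = 152.4°.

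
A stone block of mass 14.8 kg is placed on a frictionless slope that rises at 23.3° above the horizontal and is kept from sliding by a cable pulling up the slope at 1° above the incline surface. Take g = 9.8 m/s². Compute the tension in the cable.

Take axes along and perpendicular to the incline. Weight components: W sin 23.3° = 57.37 N down-slope, W cos 23.3° = 133.2 N into the surface.
Along incline: T cos 1° = W sin 23.3° → T = 57.38 N.
Perpendicular: N = W cos 23.3° − T sin 1° = 132.2 N.

T ≈ 57.4 N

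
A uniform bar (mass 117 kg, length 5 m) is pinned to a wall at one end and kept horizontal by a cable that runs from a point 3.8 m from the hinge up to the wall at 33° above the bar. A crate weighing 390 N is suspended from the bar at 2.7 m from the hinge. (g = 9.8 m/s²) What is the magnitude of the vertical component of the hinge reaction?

Take torques about the hinge: T sin 33° · 3.8 = 117×9.8×2.5 + 390×2.7 = 3919.5 N·m.
So T = 3919.5 / (0.5446 × 3.8) = 1893.8 N.
ΣF_y = 0: H_y = (117×9.8 + 390) − T sin 33° = 1536.6 − 1031.4 = 505.15 N.

|H_y| ≈ 505 N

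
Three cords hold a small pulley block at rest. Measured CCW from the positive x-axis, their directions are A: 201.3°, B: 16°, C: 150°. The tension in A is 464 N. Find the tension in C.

Resolve: ΣF_x = 464 cos 201.3° + T_B cos 16° + T_C cos 150° = 0.
        ΣF_y = 464 sin 201.3° + T_B sin 16° + T_C sin 150° = 0.
The known terms sum to (-432.3, -168.5) N, so 0.9613 T_B − 0.8660 T_C = 432.3 and 0.2756 T_B + 0.5000 T_C = 168.5.
Solving simultaneously: T_B = 503.4 N, T_C = 59.58 N.

T_C ≈ 59.6 N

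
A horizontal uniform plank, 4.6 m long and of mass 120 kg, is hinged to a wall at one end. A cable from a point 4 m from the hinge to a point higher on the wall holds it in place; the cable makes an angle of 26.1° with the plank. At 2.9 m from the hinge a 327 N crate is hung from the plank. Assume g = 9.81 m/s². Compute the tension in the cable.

Take torques about the hinge: T sin 26.1° · 4 = 120×9.81×2.3 + 327×2.9 = 3655.9 N·m.
So T = 3655.9 / (0.4399 × 4) = 2077.5 N.

T ≈ 2080 N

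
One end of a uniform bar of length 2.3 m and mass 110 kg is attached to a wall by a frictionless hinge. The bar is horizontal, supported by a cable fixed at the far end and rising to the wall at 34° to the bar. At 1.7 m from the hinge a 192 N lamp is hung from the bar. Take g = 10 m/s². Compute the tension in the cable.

Take torques about the hinge: T sin 34° · 2.3 = 110×10×1.15 + 192×1.7 = 1591.4 N·m.
So T = 1591.4 / (0.5592 × 2.3) = 1237.3 N.

T ≈ 1240 N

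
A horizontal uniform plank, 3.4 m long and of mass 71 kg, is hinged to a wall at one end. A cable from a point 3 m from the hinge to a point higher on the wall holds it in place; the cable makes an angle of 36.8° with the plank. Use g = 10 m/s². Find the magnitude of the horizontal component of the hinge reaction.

Take torques about the hinge: T sin 36.8° · 3 = 71×10×1.7 = 1207 N·m.
So T = 1207 / (0.5990 × 3) = 671.65 N.
ΣF_x = 0: H_x = T cos 36.8° = 537.81 N.

H_x ≈ 538 N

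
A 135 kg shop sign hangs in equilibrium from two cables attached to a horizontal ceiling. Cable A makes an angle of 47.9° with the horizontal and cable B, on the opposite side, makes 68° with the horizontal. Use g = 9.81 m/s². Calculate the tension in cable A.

Weight W = 135 × 9.81 = 1324 N acts straight down.
Horizontal: T_A cos 47.9° = T_B cos 68°  →  T_B = 1.79 T_A.
Vertical: T_A sin 47.9° + T_B sin 68° = 1324.
Substituting the horizontal relation into the vertical equation gives 2.401 T_A = 1324, so T_A = 551.5 N.

T_A ≈ 552 N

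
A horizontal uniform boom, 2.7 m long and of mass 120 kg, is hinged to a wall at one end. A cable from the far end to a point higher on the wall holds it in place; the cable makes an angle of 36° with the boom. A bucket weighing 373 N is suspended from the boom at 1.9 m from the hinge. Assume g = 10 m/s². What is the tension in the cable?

T ≈ 1470 N

Take torques about the hinge: T sin 36° · 2.7 = 120×10×1.35 + 373×1.9 = 2328.7 N·m.
So T = 2328.7 / (0.5878 × 2.7) = 1467.3 N.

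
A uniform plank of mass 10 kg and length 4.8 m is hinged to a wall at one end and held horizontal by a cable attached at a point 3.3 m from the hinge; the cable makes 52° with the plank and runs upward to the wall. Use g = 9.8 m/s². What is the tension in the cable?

Take torques about the hinge: T sin 52° · 3.3 = 10×9.8×2.4 = 235.2 N·m.
So T = 235.2 / (0.7880 × 3.3) = 90.446 N.

T ≈ 90.4 N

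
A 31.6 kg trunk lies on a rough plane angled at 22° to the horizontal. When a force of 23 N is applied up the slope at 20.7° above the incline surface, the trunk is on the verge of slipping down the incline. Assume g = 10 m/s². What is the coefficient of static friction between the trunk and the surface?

On the verge of sliding down the incline, friction is at its maximum μN and acts up the slope.
Perpendicular to incline: N = W cos 22° − P sin 20.7° = 293 − 8.13 = 284.9 N.
Along incline: P cos 20.7° + μN = W sin 22° → μ = (W sin 22° − P cos 20.7°) / N = 0.34.

μ ≈ 0.340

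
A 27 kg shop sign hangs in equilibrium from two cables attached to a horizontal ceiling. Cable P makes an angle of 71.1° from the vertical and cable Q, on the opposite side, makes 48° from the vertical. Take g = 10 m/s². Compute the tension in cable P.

Angles from the horizontal: cable P is 90° − 71.1° = 18.9°, cable Q is 90° − 48° = 42°.
Weight W = 27 × 10 = 270 N acts straight down.
Horizontal: T_P cos 18.9° = T_Q cos 42°  →  T_Q = 1.273 T_P.
Vertical: T_P sin 18.9° + T_Q sin 42° = 270.
Substituting the horizontal relation into the vertical equation gives 1.176 T_P = 270, so T_P = 229.6 N.

T_P ≈ 230 N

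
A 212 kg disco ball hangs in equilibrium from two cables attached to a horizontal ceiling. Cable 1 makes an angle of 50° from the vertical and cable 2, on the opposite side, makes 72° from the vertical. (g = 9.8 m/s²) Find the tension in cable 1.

T_1 ≈ 2330 N

Angles from the horizontal: cable 1 is 90° − 50° = 40°, cable 2 is 90° − 72° = 18°.
Weight W = 212 × 9.8 = 2078 N acts straight down.
Horizontal: T_1 cos 40° = T_2 cos 18°  →  T_2 = 0.8055 T_1.
Vertical: T_1 sin 40° + T_2 sin 18° = 2078.
Substituting the horizontal relation into the vertical equation gives 0.8917 T_1 = 2078, so T_1 = 2330 N.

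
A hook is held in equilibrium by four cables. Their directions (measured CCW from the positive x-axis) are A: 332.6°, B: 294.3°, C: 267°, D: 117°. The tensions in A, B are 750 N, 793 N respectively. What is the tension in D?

T_D ≈ 2090 N

Resolve: ΣF_x = 750 cos 332.6° + 793 cos 294.3° + T_C cos 267° + T_D cos 117° = 0.
        ΣF_y = 750 sin 332.6° + 793 sin 294.3° + T_C sin 267° + T_D sin 117° = 0.
The known terms sum to (992.2, -1068) N, so -0.0523 T_C − 0.4540 T_D = -992.2 and -0.9986 T_C + 0.8910 T_D = 1068.
Solving simultaneously: T_C = 798.5 N, T_D = 2093 N.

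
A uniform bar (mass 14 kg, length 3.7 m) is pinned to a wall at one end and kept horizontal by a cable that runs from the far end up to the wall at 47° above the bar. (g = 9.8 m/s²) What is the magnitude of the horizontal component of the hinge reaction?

Take torques about the hinge: T sin 47° · 3.7 = 14×9.8×1.85 = 253.82 N·m.
So T = 253.82 / (0.7314 × 3.7) = 93.799 N.
ΣF_x = 0: H_x = T cos 47° = 63.971 N.

H_x ≈ 64 N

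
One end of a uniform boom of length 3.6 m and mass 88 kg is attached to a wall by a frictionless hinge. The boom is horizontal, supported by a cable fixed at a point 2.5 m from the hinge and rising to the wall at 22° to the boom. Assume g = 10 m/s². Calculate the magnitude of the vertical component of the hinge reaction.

Take torques about the hinge: T sin 22° · 2.5 = 88×10×1.8 = 1584 N·m.
So T = 1584 / (0.3746 × 2.5) = 1691.4 N.
ΣF_y = 0: H_y = (88×10) − T sin 22° = 880 − 633.6 = 246.4 N.

|H_y| ≈ 246 N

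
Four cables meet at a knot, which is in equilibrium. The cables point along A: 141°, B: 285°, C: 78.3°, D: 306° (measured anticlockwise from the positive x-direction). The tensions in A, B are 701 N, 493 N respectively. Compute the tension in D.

Resolve: ΣF_x = 701 cos 141° + 493 cos 285° + T_C cos 78.3° + T_D cos 306° = 0.
        ΣF_y = 701 sin 141° + 493 sin 285° + T_C sin 78.3° + T_D sin 306° = 0.
The known terms sum to (-417.2, -35.05) N, so 0.2028 T_C + 0.5878 T_D = 417.2 and 0.9792 T_C − 0.8090 T_D = 35.05.
Solving simultaneously: T_C = 484.2 N, T_D = 542.7 N.

T_D ≈ 543 N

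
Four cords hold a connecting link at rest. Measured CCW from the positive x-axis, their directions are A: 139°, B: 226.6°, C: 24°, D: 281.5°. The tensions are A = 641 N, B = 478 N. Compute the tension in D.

Resolve: ΣF_x = 641 cos 139° + 478 cos 226.6° + T_C cos 24° + T_D cos 281.5° = 0.
        ΣF_y = 641 sin 139° + 478 sin 226.6° + T_C sin 24° + T_D sin 281.5° = 0.
The known terms sum to (-812.2, 73.23) N, so 0.9135 T_C + 0.1994 T_D = 812.2 and 0.4067 T_C − 0.9799 T_D = -73.23.
Solving simultaneously: T_C = 800.3 N, T_D = 406.9 N.

T_D ≈ 407 N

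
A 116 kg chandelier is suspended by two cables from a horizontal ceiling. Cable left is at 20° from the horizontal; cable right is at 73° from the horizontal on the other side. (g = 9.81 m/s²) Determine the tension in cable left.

Weight W = 116 × 9.81 = 1138 N acts straight down.
Horizontal: T_left cos 20° = T_right cos 73°  →  T_right = 3.214 T_left.
Vertical: T_left sin 20° + T_right sin 73° = 1138.
Substituting the horizontal relation into the vertical equation gives 3.416 T_left = 1138, so T_left = 333.2 N.

T_left ≈ 333 N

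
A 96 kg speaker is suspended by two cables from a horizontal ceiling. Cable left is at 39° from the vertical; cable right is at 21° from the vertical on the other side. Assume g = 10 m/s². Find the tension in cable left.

T_left ≈ 397 N

Angles from the horizontal: cable left is 90° − 39° = 51°, cable right is 90° − 21° = 69°.
Weight W = 96 × 10 = 960 N acts straight down.
Horizontal: T_left cos 51° = T_right cos 69°  →  T_right = 1.756 T_left.
Vertical: T_left sin 51° + T_right sin 69° = 960.
Substituting the horizontal relation into the vertical equation gives 2.417 T_left = 960, so T_left = 397.3 N.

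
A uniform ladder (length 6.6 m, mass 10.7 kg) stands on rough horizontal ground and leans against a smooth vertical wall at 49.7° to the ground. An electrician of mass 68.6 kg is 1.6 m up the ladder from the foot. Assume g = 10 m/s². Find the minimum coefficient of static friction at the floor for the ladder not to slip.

ΣF_y = 0: N_floor = 10.7×10 + 68.6×10 = 793 N.
Torques about the foot: N_wall · 6.6 sin 49.7° = 10.7×10×3.3 cos 49.7° + 68.6×10×1.6 cos 49.7° → N_wall = 186.41 N.
ΣF_x = 0: f_floor = N_wall = 186.41 N.
μ_min = f_floor / N_floor = 186.41 / 793 = 0.2351.

μ_min ≈ 0.235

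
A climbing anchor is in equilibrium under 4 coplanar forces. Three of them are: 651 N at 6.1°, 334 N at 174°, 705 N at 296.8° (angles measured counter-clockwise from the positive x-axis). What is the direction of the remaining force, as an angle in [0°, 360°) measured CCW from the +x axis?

θ ≈ 140°

Sum the known components: ΣF_x = 633 N, ΣF_y = -525.2 N.
For equilibrium the remaining force must supply (−ΣF_x, −ΣF_y) = (-633, 525.2) N.
Magnitude = √((-633)² + (525.2)²) = 822.5 N; direction = atan2(525.2, -633) = 140.3°.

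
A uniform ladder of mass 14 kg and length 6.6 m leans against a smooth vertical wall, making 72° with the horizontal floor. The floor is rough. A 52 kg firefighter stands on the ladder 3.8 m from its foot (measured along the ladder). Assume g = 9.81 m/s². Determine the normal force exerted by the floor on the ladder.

N_floor ≈ 647 N

ΣF_y = 0: N_floor = 14×9.81 + 52×9.81 = 647.46 N.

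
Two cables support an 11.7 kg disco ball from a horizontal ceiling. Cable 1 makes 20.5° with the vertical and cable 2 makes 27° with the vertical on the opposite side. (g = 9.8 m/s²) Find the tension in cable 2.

T_2 ≈ 54.5 N

Angles from the horizontal: cable 1 is 90° − 20.5° = 69.5°, cable 2 is 90° − 27° = 63°.
Weight W = 11.7 × 9.8 = 114.7 N acts straight down.
Horizontal: T_1 cos 69.5° = T_2 cos 63°  →  T_1 = 1.296 T_2.
Vertical: T_1 sin 69.5° + T_2 sin 63° = 114.7.
Substituting the horizontal relation into the vertical equation gives 2.105 T_2 = 114.7, so T_2 = 54.46 N.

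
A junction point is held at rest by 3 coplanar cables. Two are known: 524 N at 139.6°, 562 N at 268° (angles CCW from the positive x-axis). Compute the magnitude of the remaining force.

F ≈ 474 N

Sum the known components: ΣF_x = -418.7 N, ΣF_y = -222 N.
For equilibrium the remaining force must supply (−ΣF_x, −ΣF_y) = (418.7, 222) N.
Magnitude = √((418.7)² + (222)²) = 473.9 N; direction = atan2(222, 418.7) = 27.9°.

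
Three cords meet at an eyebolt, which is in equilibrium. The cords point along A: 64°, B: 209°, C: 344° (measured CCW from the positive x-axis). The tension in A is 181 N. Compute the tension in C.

T_C ≈ 147 N

Resolve: ΣF_x = 181 cos 64° + T_B cos 209° + T_C cos 344° = 0.
        ΣF_y = 181 sin 64° + T_B sin 209° + T_C sin 344° = 0.
The known terms sum to (79.35, 162.7) N, so -0.8746 T_B + 0.9613 T_C = -79.35 and -0.4848 T_B − 0.2756 T_C = -162.7.
Solving simultaneously: T_B = 252.1 N, T_C = 146.8 N.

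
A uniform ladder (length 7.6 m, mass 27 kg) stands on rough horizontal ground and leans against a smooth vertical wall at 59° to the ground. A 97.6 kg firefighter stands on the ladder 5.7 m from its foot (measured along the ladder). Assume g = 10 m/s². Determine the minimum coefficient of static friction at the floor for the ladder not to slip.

μ_min ≈ 0.418

ΣF_y = 0: N_floor = 27×10 + 97.6×10 = 1246 N.
Torques about the foot: N_wall · 7.6 sin 59° = 27×10×3.8 cos 59° + 97.6×10×5.7 cos 59° → N_wall = 520.95 N.
ΣF_x = 0: f_floor = N_wall = 520.95 N.
μ_min = f_floor / N_floor = 520.95 / 1246 = 0.4181.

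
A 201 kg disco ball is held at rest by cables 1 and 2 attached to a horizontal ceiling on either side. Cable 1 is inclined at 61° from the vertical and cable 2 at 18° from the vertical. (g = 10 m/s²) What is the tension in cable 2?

T_2 ≈ 1790 N

Angles from the horizontal: cable 1 is 90° − 61° = 29°, cable 2 is 90° − 18° = 72°.
Weight W = 201 × 10 = 2010 N acts straight down.
Horizontal: T_1 cos 29° = T_2 cos 72°  →  T_1 = 0.3533 T_2.
Vertical: T_1 sin 29° + T_2 sin 72° = 2010.
Substituting the horizontal relation into the vertical equation gives 1.122 T_2 = 2010, so T_2 = 1791 N.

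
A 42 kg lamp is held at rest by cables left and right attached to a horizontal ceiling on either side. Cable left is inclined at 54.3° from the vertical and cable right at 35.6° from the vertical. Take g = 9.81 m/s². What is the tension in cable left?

Angles from the horizontal: cable left is 90° − 54.3° = 35.7°, cable right is 90° − 35.6° = 54.4°.
Weight W = 42 × 9.81 = 412 N acts straight down.
Horizontal: T_left cos 35.7° = T_right cos 54.4°  →  T_right = 1.395 T_left.
Vertical: T_left sin 35.7° + T_right sin 54.4° = 412.
Substituting the horizontal relation into the vertical equation gives 1.718 T_left = 412, so T_left = 239.8 N.

T_left ≈ 240 N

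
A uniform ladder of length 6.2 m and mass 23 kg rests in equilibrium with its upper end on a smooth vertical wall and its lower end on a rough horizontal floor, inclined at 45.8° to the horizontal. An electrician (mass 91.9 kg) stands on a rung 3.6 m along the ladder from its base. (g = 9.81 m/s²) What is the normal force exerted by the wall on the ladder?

N_wall ≈ 619 N

Torques about the foot: N_wall · 6.2 sin 45.8° = 23×9.81×3.1 cos 45.8° + 91.9×9.81×3.6 cos 45.8° → N_wall = 618.76 N.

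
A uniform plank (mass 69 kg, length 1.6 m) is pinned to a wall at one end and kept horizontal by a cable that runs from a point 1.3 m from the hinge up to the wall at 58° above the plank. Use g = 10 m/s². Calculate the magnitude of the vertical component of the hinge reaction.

Take torques about the hinge: T sin 58° · 1.3 = 69×10×0.8 = 552 N·m.
So T = 552 / (0.8480 × 1.3) = 500.7 N.
ΣF_y = 0: H_y = (69×10) − T sin 58° = 690 − 424.62 = 265.38 N.

|H_y| ≈ 265 N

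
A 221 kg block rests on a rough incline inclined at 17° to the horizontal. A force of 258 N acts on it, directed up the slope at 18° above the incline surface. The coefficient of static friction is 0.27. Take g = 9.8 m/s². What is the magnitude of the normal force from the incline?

N ≈ 1990 N

Axes along / perpendicular to the incline. W sin 17° = 633.2 N down-slope; W cos 17° = 2071 N into the surface.
Perpendicular: N = W cos 17° − P sin 18° = 2071 − 79.73 = 1991 N.
Along incline: P cos 18° + f = W sin 17° (friction acts up-slope) → f = 633.2 − 245.4 = 387.8 N.
|f| = 387.8 N ≤ μN = 537.7 N, so the block is indeed static.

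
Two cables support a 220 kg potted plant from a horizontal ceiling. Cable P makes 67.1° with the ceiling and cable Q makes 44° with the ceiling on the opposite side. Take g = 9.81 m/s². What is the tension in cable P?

T_P ≈ 1660 N

Weight W = 220 × 9.81 = 2158 N acts straight down.
Horizontal: T_P cos 67.1° = T_Q cos 44°  →  T_Q = 0.5409 T_P.
Vertical: T_P sin 67.1° + T_Q sin 44° = 2158.
Substituting the horizontal relation into the vertical equation gives 1.297 T_P = 2158, so T_P = 1664 N.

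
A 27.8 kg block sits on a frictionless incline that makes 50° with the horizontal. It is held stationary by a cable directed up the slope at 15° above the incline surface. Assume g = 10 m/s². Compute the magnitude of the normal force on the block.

N ≈ 122 N

Take axes along and perpendicular to the incline. Weight components: W sin 50° = 213 N down-slope, W cos 50° = 178.7 N into the surface.
Along incline: T cos 15° = W sin 50° → T = 220.5 N.
Perpendicular: N = W cos 50° − T sin 15° = 121.6 N.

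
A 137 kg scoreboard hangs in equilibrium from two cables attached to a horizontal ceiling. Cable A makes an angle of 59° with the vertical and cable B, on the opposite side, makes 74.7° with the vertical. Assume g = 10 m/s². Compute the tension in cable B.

T_B ≈ 1620 N

Angles from the horizontal: cable A is 90° − 59° = 31°, cable B is 90° − 74.7° = 15.3°.
Weight W = 137 × 10 = 1370 N acts straight down.
Horizontal: T_A cos 31° = T_B cos 15.3°  →  T_A = 1.125 T_B.
Vertical: T_A sin 31° + T_B sin 15.3° = 1370.
Substituting the horizontal relation into the vertical equation gives 0.8434 T_B = 1370, so T_B = 1624 N.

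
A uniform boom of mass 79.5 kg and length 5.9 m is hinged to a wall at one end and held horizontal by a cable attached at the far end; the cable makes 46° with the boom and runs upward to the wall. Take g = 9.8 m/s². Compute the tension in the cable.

T ≈ 542 N

Take torques about the hinge: T sin 46° · 5.9 = 79.5×9.8×2.95 = 2298.3 N·m.
So T = 2298.3 / (0.7193 × 5.9) = 541.54 N.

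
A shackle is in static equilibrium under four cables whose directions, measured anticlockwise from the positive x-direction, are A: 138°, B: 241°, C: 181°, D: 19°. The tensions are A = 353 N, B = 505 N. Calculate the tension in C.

T_C ≈ 94.4 N

Resolve: ΣF_x = 353 cos 138° + 505 cos 241° + T_C cos 181° + T_D cos 19° = 0.
        ΣF_y = 353 sin 138° + 505 sin 241° + T_C sin 181° + T_D sin 19° = 0.
The known terms sum to (-507.2, -205.5) N, so -0.9998 T_C + 0.9455 T_D = 507.2 and -0.0175 T_C + 0.3256 T_D = 205.5.
Solving simultaneously: T_C = 94.40 N, T_D = 636.2 N.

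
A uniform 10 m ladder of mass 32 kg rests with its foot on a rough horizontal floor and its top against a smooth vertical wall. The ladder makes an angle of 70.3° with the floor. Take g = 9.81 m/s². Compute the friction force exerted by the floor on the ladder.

f ≈ 56.2 N

Torques about the foot: N_wall · 10 sin 70.3° = 32×9.81×5 cos 70.3° → N_wall = 56.2 N.
ΣF_x = 0: f_floor = N_wall = 56.2 N.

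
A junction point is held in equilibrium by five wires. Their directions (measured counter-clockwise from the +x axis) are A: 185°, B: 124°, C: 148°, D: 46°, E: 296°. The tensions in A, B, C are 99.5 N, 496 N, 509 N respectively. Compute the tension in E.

T_E ≈ 1120 N

Resolve: ΣF_x = 99.5 cos 185° + 496 cos 124° + 509 cos 148° + T_D cos 46° + T_E cos 296° = 0.
        ΣF_y = 99.5 sin 185° + 496 sin 124° + 509 sin 148° + T_D sin 46° + T_E sin 296° = 0.
The known terms sum to (-808.1, 672.3) N, so 0.6947 T_D + 0.4384 T_E = 808.1 and 0.7193 T_D − 0.8988 T_E = -672.3.
Solving simultaneously: T_D = 459.4 N, T_E = 1116 N.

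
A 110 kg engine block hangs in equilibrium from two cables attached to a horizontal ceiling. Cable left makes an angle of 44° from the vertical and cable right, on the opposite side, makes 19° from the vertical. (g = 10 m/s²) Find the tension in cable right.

Angles from the horizontal: cable left is 90° − 44° = 46°, cable right is 90° − 19° = 71°.
Weight W = 110 × 10 = 1100 N acts straight down.
Horizontal: T_left cos 46° = T_right cos 71°  →  T_left = 0.4687 T_right.
Vertical: T_left sin 46° + T_right sin 71° = 1100.
Substituting the horizontal relation into the vertical equation gives 1.283 T_right = 1100, so T_right = 857.6 N.

T_right ≈ 858 N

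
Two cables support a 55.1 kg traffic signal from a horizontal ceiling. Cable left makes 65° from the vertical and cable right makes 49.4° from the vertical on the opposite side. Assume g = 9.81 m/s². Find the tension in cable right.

T_right ≈ 538 N

Angles from the horizontal: cable left is 90° − 65° = 25°, cable right is 90° − 49.4° = 40.6°.
Weight W = 55.1 × 9.81 = 540.5 N acts straight down.
Horizontal: T_left cos 25° = T_right cos 40.6°  →  T_left = 0.8378 T_right.
Vertical: T_left sin 25° + T_right sin 40.6° = 540.5.
Substituting the horizontal relation into the vertical equation gives 1.005 T_right = 540.5, so T_right = 537.9 N.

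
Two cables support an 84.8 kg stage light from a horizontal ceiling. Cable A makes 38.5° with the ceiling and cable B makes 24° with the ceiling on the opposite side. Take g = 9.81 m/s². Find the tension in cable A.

Weight W = 84.8 × 9.81 = 831.9 N acts straight down.
Horizontal: T_A cos 38.5° = T_B cos 24°  →  T_B = 0.8567 T_A.
Vertical: T_A sin 38.5° + T_B sin 24° = 831.9.
Substituting the horizontal relation into the vertical equation gives 0.971 T_A = 831.9, so T_A = 856.8 N.

T_A ≈ 857 N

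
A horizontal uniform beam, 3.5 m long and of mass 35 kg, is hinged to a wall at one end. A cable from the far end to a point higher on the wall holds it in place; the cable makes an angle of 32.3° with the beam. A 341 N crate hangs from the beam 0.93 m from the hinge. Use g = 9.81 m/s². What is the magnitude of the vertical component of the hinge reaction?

|H_y| ≈ 422 N

Take torques about the hinge: T sin 32.3° · 3.5 = 35×9.81×1.75 + 341×0.93 = 917.99 N·m.
So T = 917.99 / (0.5344 × 3.5) = 490.84 N.
ΣF_y = 0: H_y = (35×9.81 + 341) − T sin 32.3° = 684.35 − 262.28 = 422.07 N.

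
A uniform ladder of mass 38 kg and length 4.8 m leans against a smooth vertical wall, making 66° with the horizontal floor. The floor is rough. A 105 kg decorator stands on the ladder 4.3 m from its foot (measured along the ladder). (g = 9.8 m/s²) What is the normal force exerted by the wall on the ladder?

N_wall ≈ 493 N

Torques about the foot: N_wall · 4.8 sin 66° = 38×9.8×2.4 cos 66° + 105×9.8×4.3 cos 66° → N_wall = 493.32 N.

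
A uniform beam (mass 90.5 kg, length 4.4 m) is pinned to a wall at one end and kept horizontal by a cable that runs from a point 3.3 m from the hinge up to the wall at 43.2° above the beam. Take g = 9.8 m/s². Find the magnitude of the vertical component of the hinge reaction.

|H_y| ≈ 296 N

Take torques about the hinge: T sin 43.2° · 3.3 = 90.5×9.8×2.2 = 1951.2 N·m.
So T = 1951.2 / (0.6845 × 3.3) = 863.73 N.
ΣF_y = 0: H_y = (90.5×9.8) − T sin 43.2° = 886.9 − 591.27 = 295.63 N.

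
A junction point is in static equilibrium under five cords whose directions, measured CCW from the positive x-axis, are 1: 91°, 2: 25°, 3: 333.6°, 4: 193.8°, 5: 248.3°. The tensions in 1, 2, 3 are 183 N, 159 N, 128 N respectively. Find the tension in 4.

T_4 ≈ 204 N

Resolve: ΣF_x = 183 cos 91° + 159 cos 25° + 128 cos 333.6° + T_4 cos 193.8° + T_5 cos 248.3° = 0.
        ΣF_y = 183 sin 91° + 159 sin 25° + 128 sin 333.6° + T_4 sin 193.8° + T_5 sin 248.3° = 0.
The known terms sum to (255.6, 193.3) N, so -0.9711 T_4 − 0.3697 T_5 = -255.6 and -0.2385 T_4 − 0.9291 T_5 = -193.3.
Solving simultaneously: T_4 = 203.9 N, T_5 = 155.6 N.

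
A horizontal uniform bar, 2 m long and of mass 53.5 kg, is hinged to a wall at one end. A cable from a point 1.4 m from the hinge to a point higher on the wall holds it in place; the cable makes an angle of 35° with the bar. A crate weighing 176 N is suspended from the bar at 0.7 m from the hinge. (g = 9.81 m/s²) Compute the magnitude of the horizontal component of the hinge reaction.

H_x ≈ 661 N

Take torques about the hinge: T sin 35° · 1.4 = 53.5×9.81×1 + 176×0.7 = 648.04 N·m.
So T = 648.04 / (0.5736 × 1.4) = 807.01 N.
ΣF_x = 0: H_x = T cos 35° = 661.06 N.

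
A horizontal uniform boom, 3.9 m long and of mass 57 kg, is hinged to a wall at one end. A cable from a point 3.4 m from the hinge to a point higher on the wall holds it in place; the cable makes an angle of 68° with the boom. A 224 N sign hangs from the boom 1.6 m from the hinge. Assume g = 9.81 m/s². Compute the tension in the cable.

Take torques about the hinge: T sin 68° · 3.4 = 57×9.81×1.95 + 224×1.6 = 1448.8 N·m.
So T = 1448.8 / (0.9272 × 3.4) = 459.58 N.

T ≈ 460 N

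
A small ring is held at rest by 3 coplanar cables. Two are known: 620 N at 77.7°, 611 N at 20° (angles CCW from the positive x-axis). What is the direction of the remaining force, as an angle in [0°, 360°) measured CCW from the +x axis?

Sum the known components: ΣF_x = 706.2 N, ΣF_y = 814.7 N.
For equilibrium the remaining force must supply (−ΣF_x, −ΣF_y) = (-706.2, -814.7) N.
Magnitude = √((-706.2)² + (-814.7)²) = 1078 N; direction = atan2(-814.7, -706.2) = 229.1°.

θ ≈ 229°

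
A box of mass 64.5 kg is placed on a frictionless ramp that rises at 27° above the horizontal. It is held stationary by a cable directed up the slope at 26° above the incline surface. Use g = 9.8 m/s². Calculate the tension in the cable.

T ≈ 319 N

Take axes along and perpendicular to the incline. Weight components: W sin 27° = 287 N down-slope, W cos 27° = 563.2 N into the surface.
Along incline: T cos 26° = W sin 27° → T = 319.3 N.
Perpendicular: N = W cos 27° − T sin 26° = 423.2 N.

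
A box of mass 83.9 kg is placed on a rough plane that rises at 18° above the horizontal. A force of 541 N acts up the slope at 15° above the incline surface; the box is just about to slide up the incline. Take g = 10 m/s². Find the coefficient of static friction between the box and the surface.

μ ≈ 0.400

On the verge of sliding up the incline, friction is at its maximum μN and acts down the slope.
Perpendicular to incline: N = W cos 18° − P sin 15° = 797.9 − 140 = 657.9 N.
Along incline: P cos 15° − μN = W sin 18° → μ = −(W sin 18° − P cos 15°) / N = 0.4002.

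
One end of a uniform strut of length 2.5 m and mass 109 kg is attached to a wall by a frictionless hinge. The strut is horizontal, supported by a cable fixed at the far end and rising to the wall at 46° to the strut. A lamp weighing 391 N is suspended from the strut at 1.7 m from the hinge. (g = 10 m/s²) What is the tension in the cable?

Take torques about the hinge: T sin 46° · 2.5 = 109×10×1.25 + 391×1.7 = 2027.2 N·m.
So T = 2027.2 / (0.7193 × 2.5) = 1127.3 N.

T ≈ 1130 N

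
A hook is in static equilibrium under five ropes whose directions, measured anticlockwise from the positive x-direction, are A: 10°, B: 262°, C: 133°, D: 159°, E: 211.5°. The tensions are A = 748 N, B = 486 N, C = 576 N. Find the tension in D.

T_D ≈ 107 N

Resolve: ΣF_x = 748 cos 10° + 486 cos 262° + 576 cos 133° + T_D cos 159° + T_E cos 211.5° = 0.
        ΣF_y = 748 sin 10° + 486 sin 262° + 576 sin 133° + T_D sin 159° + T_E sin 211.5° = 0.
The known terms sum to (276.2, 69.88) N, so -0.9336 T_D − 0.8526 T_E = -276.2 and 0.3584 T_D − 0.5225 T_E = -69.88.
Solving simultaneously: T_D = 106.8 N, T_E = 207 N.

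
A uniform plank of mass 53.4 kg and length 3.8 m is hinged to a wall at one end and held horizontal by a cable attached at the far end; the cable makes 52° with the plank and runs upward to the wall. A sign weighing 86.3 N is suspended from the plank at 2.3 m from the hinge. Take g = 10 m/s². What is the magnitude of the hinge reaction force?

Take torques about the hinge: T sin 52° · 3.8 = 53.4×10×1.9 + 86.3×2.3 = 1213.1 N·m.
So T = 1213.1 / (0.7880 × 3.8) = 405.11 N.
ΣF_x = 0: H_x = T cos 52° = 249.41 N.
ΣF_y = 0: H_y = (53.4×10 + 86.3) − T sin 52° = 620.3 − 319.23 = 301.07 N.
|H| = √(H_x² + H_y²) = √((249.41)² + (301.07)²) = 390.96 N.

|H| ≈ 391 N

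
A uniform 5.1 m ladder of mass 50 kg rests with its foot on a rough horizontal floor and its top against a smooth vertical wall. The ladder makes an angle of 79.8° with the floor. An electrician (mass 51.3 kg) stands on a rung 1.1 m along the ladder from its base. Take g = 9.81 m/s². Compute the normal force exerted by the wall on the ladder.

Torques about the foot: N_wall · 5.1 sin 79.8° = 50×9.81×2.55 cos 79.8° + 51.3×9.81×1.1 cos 79.8° → N_wall = 63.658 N.

N_wall ≈ 63.7 N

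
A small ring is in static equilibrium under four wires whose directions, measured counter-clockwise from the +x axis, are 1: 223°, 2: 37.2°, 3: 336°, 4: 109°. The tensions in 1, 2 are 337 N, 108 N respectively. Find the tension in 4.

Resolve: ΣF_x = 337 cos 223° + 108 cos 37.2° + T_3 cos 336° + T_4 cos 109° = 0.
        ΣF_y = 337 sin 223° + 108 sin 37.2° + T_3 sin 336° + T_4 sin 109° = 0.
The known terms sum to (-160.4, -164.5) N, so 0.9135 T_3 − 0.3256 T_4 = 160.4 and -0.4067 T_3 + 0.9455 T_4 = 164.5.
Solving simultaneously: T_3 = 280.7 N, T_4 = 294.8 N.

T_4 ≈ 295 N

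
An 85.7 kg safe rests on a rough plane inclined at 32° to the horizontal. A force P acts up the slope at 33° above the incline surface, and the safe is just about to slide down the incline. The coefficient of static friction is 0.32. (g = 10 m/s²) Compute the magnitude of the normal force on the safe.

On the verge of sliding down the incline, friction equals μN and acts up the slope.
Perpendicular: N + P sin 33° = W cos 32° = 726.8 N.
Along incline: P cos 33° + μN = W sin 32° with W sin 32° = 454.1 N.
Solving the pair for P and N: P = 333.5 N, N = 545.1 N (and f = μN = 174.4 N).

N ≈ 545 N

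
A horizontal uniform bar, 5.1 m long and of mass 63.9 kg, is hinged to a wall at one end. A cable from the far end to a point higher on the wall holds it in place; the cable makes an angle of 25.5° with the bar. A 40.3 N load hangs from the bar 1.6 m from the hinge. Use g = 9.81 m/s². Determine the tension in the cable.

Take torques about the hinge: T sin 25.5° · 5.1 = 63.9×9.81×2.55 + 40.3×1.6 = 1663 N·m.
So T = 1663 / (0.4305 × 5.1) = 757.41 N.

T ≈ 757 N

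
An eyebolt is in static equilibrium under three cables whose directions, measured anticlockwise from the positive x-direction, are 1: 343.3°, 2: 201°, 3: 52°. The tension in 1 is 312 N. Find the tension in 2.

T_2 ≈ 564 N

Resolve: ΣF_x = 312 cos 343.3° + T_2 cos 201° + T_3 cos 52° = 0.
        ΣF_y = 312 sin 343.3° + T_2 sin 201° + T_3 sin 52° = 0.
The known terms sum to (298.8, -89.66) N, so -0.9336 T_2 + 0.6157 T_3 = -298.8 and -0.3584 T_2 + 0.7880 T_3 = 89.66.
Solving simultaneously: T_2 = 564.4 N, T_3 = 370.5 N.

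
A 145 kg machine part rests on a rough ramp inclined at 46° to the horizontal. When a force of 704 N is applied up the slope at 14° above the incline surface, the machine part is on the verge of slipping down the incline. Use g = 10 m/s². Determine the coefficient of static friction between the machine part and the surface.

On the verge of sliding down the incline, friction is at its maximum μN and acts up the slope.
Perpendicular to incline: N = W cos 46° − P sin 14° = 1007 − 170.3 = 836.9 N.
Along incline: P cos 14° + μN = W sin 46° → μ = (W sin 46° − P cos 14°) / N = 0.4301.

μ ≈ 0.430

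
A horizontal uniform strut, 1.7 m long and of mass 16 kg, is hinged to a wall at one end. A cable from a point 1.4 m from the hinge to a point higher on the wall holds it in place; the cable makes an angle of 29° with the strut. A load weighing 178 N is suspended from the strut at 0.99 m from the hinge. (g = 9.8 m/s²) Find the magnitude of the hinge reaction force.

|H| ≈ 415 N

Take torques about the hinge: T sin 29° · 1.4 = 16×9.8×0.85 + 178×0.99 = 309.5 N·m.
So T = 309.5 / (0.4848 × 1.4) = 456 N.
ΣF_x = 0: H_x = T cos 29° = 398.82 N.
ΣF_y = 0: H_y = (16×9.8 + 178) − T sin 29° = 334.8 − 221.07 = 113.73 N.
|H| = √(H_x² + H_y²) = √((398.82)² + (113.73)²) = 414.72 N.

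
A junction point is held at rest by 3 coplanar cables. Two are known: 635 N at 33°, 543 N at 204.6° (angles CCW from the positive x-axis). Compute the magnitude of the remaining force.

F ≈ 126 N

Sum the known components: ΣF_x = 38.84 N, ΣF_y = 119.8 N.
For equilibrium the remaining force must supply (−ΣF_x, −ΣF_y) = (-38.84, -119.8) N.
Magnitude = √((-38.84)² + (-119.8)²) = 125.9 N; direction = atan2(-119.8, -38.84) = 252.0°.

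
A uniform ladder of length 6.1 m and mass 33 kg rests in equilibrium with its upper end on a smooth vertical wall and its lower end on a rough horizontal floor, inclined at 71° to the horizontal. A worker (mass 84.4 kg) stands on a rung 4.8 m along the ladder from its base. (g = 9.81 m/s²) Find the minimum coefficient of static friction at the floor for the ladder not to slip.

ΣF_y = 0: N_floor = 33×9.81 + 84.4×9.81 = 1151.7 N.
Torques about the foot: N_wall · 6.1 sin 71° = 33×9.81×3.05 cos 71° + 84.4×9.81×4.8 cos 71° → N_wall = 280.07 N.
ΣF_x = 0: f_floor = N_wall = 280.07 N.
μ_min = f_floor / N_floor = 280.07 / 1151.7 = 0.2432.

μ_min ≈ 0.243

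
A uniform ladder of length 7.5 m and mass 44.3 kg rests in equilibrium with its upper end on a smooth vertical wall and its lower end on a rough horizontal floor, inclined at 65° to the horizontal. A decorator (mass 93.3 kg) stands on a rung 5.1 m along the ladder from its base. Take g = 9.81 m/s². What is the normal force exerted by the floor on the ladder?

N_floor ≈ 1350 N

ΣF_y = 0: N_floor = 44.3×9.81 + 93.3×9.81 = 1349.9 N.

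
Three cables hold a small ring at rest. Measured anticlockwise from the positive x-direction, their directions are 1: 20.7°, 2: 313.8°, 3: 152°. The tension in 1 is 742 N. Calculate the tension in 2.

T_2 ≈ 1780 N

Resolve: ΣF_x = 742 cos 20.7° + T_2 cos 313.8° + T_3 cos 152° = 0.
        ΣF_y = 742 sin 20.7° + T_2 sin 313.8° + T_3 sin 152° = 0.
The known terms sum to (694.1, 262.3) N, so 0.6921 T_2 − 0.8829 T_3 = -694.1 and -0.7218 T_2 + 0.4695 T_3 = -262.3.
Solving simultaneously: T_2 = 1785 N, T_3 = 2185 N.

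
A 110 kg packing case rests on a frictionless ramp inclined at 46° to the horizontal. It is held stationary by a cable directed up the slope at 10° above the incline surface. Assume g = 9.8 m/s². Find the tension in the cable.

Take axes along and perpendicular to the incline. Weight components: W sin 46° = 775.4 N down-slope, W cos 46° = 748.8 N into the surface.
Along incline: T cos 10° = W sin 46° → T = 787.4 N.
Perpendicular: N = W cos 46° − T sin 10° = 612.1 N.

T ≈ 787 N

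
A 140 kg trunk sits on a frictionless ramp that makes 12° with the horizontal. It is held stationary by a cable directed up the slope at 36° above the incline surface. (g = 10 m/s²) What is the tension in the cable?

Take axes along and perpendicular to the incline. Weight components: W sin 12° = 291.1 N down-slope, W cos 12° = 1369 N into the surface.
Along incline: T cos 36° = W sin 12° → T = 359.8 N.
Perpendicular: N = W cos 12° − T sin 36° = 1158 N.

T ≈ 360 N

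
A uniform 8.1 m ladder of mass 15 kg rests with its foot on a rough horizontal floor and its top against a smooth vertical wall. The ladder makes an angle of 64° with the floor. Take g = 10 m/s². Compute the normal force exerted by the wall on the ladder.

Torques about the foot: N_wall · 8.1 sin 64° = 15×10×4.05 cos 64° → N_wall = 36.58 N.

N_wall ≈ 36.6 N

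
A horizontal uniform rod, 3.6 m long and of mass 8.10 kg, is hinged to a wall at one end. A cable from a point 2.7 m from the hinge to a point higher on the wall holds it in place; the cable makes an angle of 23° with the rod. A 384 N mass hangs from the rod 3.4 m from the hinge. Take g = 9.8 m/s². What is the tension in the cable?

T ≈ 1370 N

Take torques about the hinge: T sin 23° · 2.7 = 8.10×9.8×1.8 + 384×3.4 = 1448.5 N·m.
So T = 1448.5 / (0.3907 × 2.7) = 1373 N.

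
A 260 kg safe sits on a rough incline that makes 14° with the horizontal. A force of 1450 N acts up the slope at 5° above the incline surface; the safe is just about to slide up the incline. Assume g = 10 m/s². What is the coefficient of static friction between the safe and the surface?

μ ≈ 0.340

On the verge of sliding up the incline, friction is at its maximum μN and acts down the slope.
Perpendicular to incline: N = W cos 14° − P sin 5° = 2523 − 126.4 = 2396 N.
Along incline: P cos 5° − μN = W sin 14° → μ = −(W sin 14° − P cos 5°) / N = 0.3403.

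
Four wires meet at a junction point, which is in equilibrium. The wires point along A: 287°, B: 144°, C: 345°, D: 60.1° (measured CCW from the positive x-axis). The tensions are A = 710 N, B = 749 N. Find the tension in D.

Resolve: ΣF_x = 710 cos 287° + 749 cos 144° + T_C cos 345° + T_D cos 60.1° = 0.
        ΣF_y = 710 sin 287° + 749 sin 144° + T_C sin 345° + T_D sin 60.1° = 0.
The known terms sum to (-398.4, -238.7) N, so 0.9659 T_C + 0.4985 T_D = 398.4 and -0.2588 T_C + 0.8669 T_D = 238.7.
Solving simultaneously: T_C = 234.2 N, T_D = 345.3 N.

T_D ≈ 345 N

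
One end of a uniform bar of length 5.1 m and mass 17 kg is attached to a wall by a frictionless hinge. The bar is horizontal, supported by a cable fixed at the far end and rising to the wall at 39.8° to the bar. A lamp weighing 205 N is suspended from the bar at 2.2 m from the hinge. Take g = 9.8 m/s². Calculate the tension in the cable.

T ≈ 268 N

Take torques about the hinge: T sin 39.8° · 5.1 = 17×9.8×2.55 + 205×2.2 = 875.83 N·m.
So T = 875.83 / (0.6401 × 5.1) = 268.28 N.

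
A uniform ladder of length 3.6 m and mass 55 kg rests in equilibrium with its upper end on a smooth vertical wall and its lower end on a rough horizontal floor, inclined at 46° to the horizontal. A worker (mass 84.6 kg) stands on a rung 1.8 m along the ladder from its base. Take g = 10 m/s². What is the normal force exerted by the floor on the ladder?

ΣF_y = 0: N_floor = 55×10 + 84.6×10 = 1396 N.

N_floor ≈ 1400 N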